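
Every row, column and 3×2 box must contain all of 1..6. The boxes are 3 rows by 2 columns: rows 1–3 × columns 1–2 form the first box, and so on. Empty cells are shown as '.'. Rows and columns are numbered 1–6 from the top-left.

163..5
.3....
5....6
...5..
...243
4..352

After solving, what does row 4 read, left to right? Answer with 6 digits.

row 1, column 4 = 4: row 1 has {1,3,5,6}; col 4 has {2,3,5}; box has {3} → only 4 remains.
row 1, column 5 = 2: row 1 has {1,3,4,5,6}; col 5 has {4,5}; box has {5,6} → only 2 remains.
row 2, column 1 = 2: row 2 has {3}; col 1 has {1,4,5}; box has {1,3,5,6} → only 2 remains.
row 2, column 5 = 1: row 2 has {2,3}; col 5 has {2,4,5}; box has {2,5,6} → only 1 remains.
row 2, column 6 = 4: row 2 has {1,2,3}; col 6 has {2,3,5,6}; box has {1,2,5,6} → only 4 remains.
row 3, column 2 = 4: row 3 has {5,6}; col 2 has {3,6}; box has {1,2,3,5,6} → only 4 remains.
row 3, column 4 = 1: row 3 has {4,5,6}; col 4 has {2,3,4,5}; box has {3,4} → only 1 remains.
row 3, column 5 = 3: row 3 has {1,4,5,6}; col 5 has {1,2,4,5}; box has {1,2,4,5,6} → only 3 remains.
row 4, column 5 = 6: row 4 has {5}; col 5 has {1,2,3,4,5}; box has {2,3,4,5} → only 6 remains.
row 4, column 6 = 1: row 4 has {5,6}; col 6 has {2,3,4,5,6}; box has {2,3,4,5,6} → only 1 remains.
row 5, column 1 = 6: row 5 has {2,3,4}; col 1 has {1,2,4,5}; box has {4} → only 6 remains.
row 5, column 3 = 1: row 5 has {2,3,4,6}; col 3 has {3}; box has {2,3,5} → only 1 remains.
row 6, column 2 = 1: row 6 has {2,3,4,5}; col 2 has {3,4,6}; box has {4,6} → only 1 remains.
row 6, column 3 = 6: row 6 has {1,2,3,4,5}; col 3 has {1,3}; box has {1,2,3,5} → only 6 remains.
row 2, column 3 = 5: row 2 has {1,2,3,4}; col 3 has {1,3,6}; box has {1,3,4} → only 5 remains.
row 2, column 4 = 6: row 2 has {1,2,3,4,5}; col 4 has {1,2,3,4,5}; box has {1,3,4,5} → only 6 remains.
row 3, column 3 = 2: row 3 has {1,3,4,5,6}; col 3 has {1,3,5,6}; box has {1,3,4,5,6} → only 2 remains.
row 4, column 1 = 3: row 4 has {1,5,6}; col 1 has {1,2,4,5,6}; box has {1,4,6} → only 3 remains.
row 4, column 2 = 2: row 4 has {1,3,5,6}; col 2 has {1,3,4,6}; box has {1,3,4,6} → only 2 remains.
row 4, column 3 = 4: row 4 has {1,2,3,5,6}; col 3 has {1,2,3,5,6}; box has {1,2,3,5,6} → only 4 remains.

324561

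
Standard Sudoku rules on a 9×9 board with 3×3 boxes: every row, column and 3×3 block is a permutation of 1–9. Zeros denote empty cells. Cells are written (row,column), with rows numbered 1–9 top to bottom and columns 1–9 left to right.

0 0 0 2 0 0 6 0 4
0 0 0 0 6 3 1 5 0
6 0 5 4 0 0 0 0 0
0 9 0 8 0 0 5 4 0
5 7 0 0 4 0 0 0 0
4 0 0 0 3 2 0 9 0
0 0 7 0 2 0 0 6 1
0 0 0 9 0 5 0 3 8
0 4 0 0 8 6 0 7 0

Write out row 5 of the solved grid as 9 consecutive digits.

578649312

(1,8) = 8: row 1 has {2,4,6}; col 8 has {3,4,5,6,7,9}; box has {1,4,5,6} → only 8 remains.
(2,4) = 7: row 2 has {1,3,5,6}; col 4 has {2,4,8,9}; box has {2,3,4,6} → only 7 remains.
(3,8) = 2: row 3 has {4,5,6}; col 8 has {3,4,5,6,7,8,9}; box has {1,4,5,6,8} → only 2 remains.
(5,8) = 1: row 5 has {4,5,7}; col 8 has {2,3,4,5,6,7,8,9}; box has {4,5,9} → only 1 remains.
(7,4) = 3: row 7 has {1,2,6,7}; col 4 has {2,4,7,8,9}; box has {2,5,6,8,9} → only 3 remains.
(7,6) = 4: row 7 has {1,2,3,6,7}; col 6 has {2,3,5,6}; box has {2,3,5,6,8,9} → only 4 remains.
(7,7) = 9: row 7 has {1,2,3,4,6,7}; col 7 has {1,5,6}; box has {1,3,6,7,8} → only 9 remains.
(9,4) = 1: row 9 has {4,6,7,8}; col 4 has {2,3,4,7,8,9}; box has {2,3,4,5,6,8,9} → only 1 remains.
(9,7) = 2: row 9 has {1,4,6,7,8}; col 7 has {1,5,6,9}; box has {1,3,6,7,8,9} → only 2 remains.
(9,9) = 5: row 9 has {1,2,4,6,7,8}; col 9 has {1,4,8}; box has {1,2,3,6,7,8,9} → only 5 remains.
(2,9) = 9: row 2 has {1,3,5,6,7}; col 9 has {1,4,5,8}; box has {1,2,4,5,6,8} → only 9 remains.
(5,4) = 6: row 5 has {1,4,5,7}; col 4 has {1,2,3,4,7,8,9}; box has {2,3,4,8} → only 6 remains.
(5,6) = 9: row 5 has {1,4,5,6,7}; col 6 has {2,3,4,5,6}; box has {2,3,4,6,8} → only 9 remains.
(6,4) = 5: row 6 has {2,3,4,9}; col 4 has {1,2,3,4,6,7,8,9}; box has {2,3,4,6,8,9} → only 5 remains.
(7,1) = 8: row 7 has {1,2,3,4,6,7,9}; col 1 has {4,5,6}; box has {4,7} → only 8 remains.
(7,2) = 5: row 7 has {1,2,3,4,6,7,8,9}; col 2 has {4,7,9}; box has {4,7,8} → only 5 remains.
(8,5) = 7: row 8 has {3,5,8,9}; col 5 has {2,3,4,6,8}; box has {1,2,3,4,5,6,8,9} → only 7 remains.
(8,7) = 4: row 8 has {3,5,7,8,9}; col 7 has {1,2,5,6,9}; box has {1,2,3,5,6,7,8,9} → only 4 remains.
(1,6) = 1: row 1 has {2,4,6,8}; col 6 has {2,3,4,5,6,9}; box has {2,3,4,6,7} → only 1 remains.
(2,1) = 2: row 2 has {1,3,5,6,7,9}; col 1 has {4,5,6,8}; box has {5,6} → only 2 remains.
(2,2) = 8: row 2 has {1,2,3,5,6,7,9}; col 2 has {4,5,7,9}; box has {2,5,6} → only 8 remains.
(2,3) = 4: row 2 has {1,2,3,5,6,7,8,9}; col 3 has {5,7}; box has {2,5,6,8} → only 4 remains.
(3,5) = 9: row 3 has {2,4,5,6}; col 5 has {2,3,4,6,7,8}; box has {1,2,3,4,6,7} → only 9 remains.
(3,6) = 8: row 3 has {2,4,5,6,9}; col 6 has {1,2,3,4,5,6,9}; box has {1,2,3,4,6,7,9} → only 8 remains.
(4,5) = 1: row 4 has {4,5,8,9}; col 5 has {2,3,4,6,7,8,9}; box has {2,3,4,5,6,8,9} → only 1 remains.
(4,6) = 7: row 4 has {1,4,5,8,9}; col 6 has {1,2,3,4,5,6,8,9}; box has {1,2,3,4,5,6,8,9} → only 7 remains.
(8,1) = 1: row 8 has {3,4,5,7,8,9}; col 1 has {2,4,5,6,8}; box has {4,5,7,8} → only 1 remains.
(1,2) = 3: row 1 has {1,2,4,6,8}; col 2 has {4,5,7,8,9}; box has {2,4,5,6,8} → only 3 remains.
(1,3) = 9: row 1 has {1,2,3,4,6,8}; col 3 has {4,5,7}; box has {2,3,4,5,6,8} → only 9 remains.
(1,5) = 5: row 1 has {1,2,3,4,6,8,9}; col 5 has {1,2,3,4,6,7,8,9}; box has {1,2,3,4,6,7,8,9} → only 5 remains.
(3,2) = 1: row 3 has {2,4,5,6,8,9}; col 2 has {3,4,5,7,8,9}; box has {2,3,4,5,6,8,9} → only 1 remains.
(4,1) = 3: row 4 has {1,4,5,7,8,9}; col 1 has {1,2,4,5,6,8}; box has {4,5,7,9} → only 3 remains.
(6,2) = 6: row 6 has {2,3,4,5,9}; col 2 has {1,3,4,5,7,8,9}; box has {3,4,5,7,9} → only 6 remains.
(6,9) = 7: row 6 has {2,3,4,5,6,9}; col 9 has {1,4,5,8,9}; box has {1,4,5,9} → only 7 remains.
(8,2) = 2: row 8 has {1,3,4,5,7,8,9}; col 2 has {1,3,4,5,6,7,8,9}; box has {1,4,5,7,8} → only 2 remains.
(8,3) = 6: row 8 has {1,2,3,4,5,7,8,9}; col 3 has {4,5,7,9}; box has {1,2,4,5,7,8} → only 6 remains.
(9,1) = 9: row 9 has {1,2,4,5,6,7,8}; col 1 has {1,2,3,4,5,6,8}; box has {1,2,4,5,6,7,8} → only 9 remains.
(9,3) = 3: row 9 has {1,2,4,5,6,7,8,9}; col 3 has {4,5,6,7,9}; box has {1,2,4,5,6,7,8,9} → only 3 remains.
(1,1) = 7: row 1 has {1,2,3,4,5,6,8,9}; col 1 has {1,2,3,4,5,6,8,9}; box has {1,2,3,4,5,6,8,9} → only 7 remains.
(3,9) = 3: row 3 has {1,2,4,5,6,8,9}; col 9 has {1,4,5,7,8,9}; box has {1,2,4,5,6,8,9} → only 3 remains.
(4,3) = 2: row 4 has {1,3,4,5,7,8,9}; col 3 has {3,4,5,6,7,9}; box has {3,4,5,6,7,9} → only 2 remains.
(4,9) = 6: row 4 has {1,2,3,4,5,7,8,9}; col 9 has {1,3,4,5,7,8,9}; box has {1,4,5,7,9} → only 6 remains.
(5,3) = 8: row 5 has {1,4,5,6,7,9}; col 3 has {2,3,4,5,6,7,9}; box has {2,3,4,5,6,7,9} → only 8 remains.
(5,7) = 3: row 5 has {1,4,5,6,7,8,9}; col 7 has {1,2,4,5,6,9}; box has {1,4,5,6,7,9} → only 3 remains.
(5,9) = 2: row 5 has {1,3,4,5,6,7,8,9}; col 9 has {1,3,4,5,6,7,8,9}; box has {1,3,4,5,6,7,9} → only 2 remains.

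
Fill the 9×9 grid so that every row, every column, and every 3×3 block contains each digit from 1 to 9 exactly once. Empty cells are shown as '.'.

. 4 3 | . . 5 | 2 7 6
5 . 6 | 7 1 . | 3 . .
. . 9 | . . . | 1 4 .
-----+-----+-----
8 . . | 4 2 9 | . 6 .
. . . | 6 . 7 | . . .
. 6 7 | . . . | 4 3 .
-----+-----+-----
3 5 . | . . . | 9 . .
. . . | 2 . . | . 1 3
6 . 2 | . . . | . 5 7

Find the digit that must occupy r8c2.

7

r1c1 = 1: row 1 has {2,3,4,5,6,7}; col 1 has {3,5,6,8}; box has {3,4,5,6,9} → only 1 remains.
r9c7 = 8: row 9 has {2,5,6,7}; col 7 has {1,2,3,4,9}; box has {1,3,5,7,9} → only 8 remains.
r5c7 = 5: row 5 has {6,7}; col 7 has {1,2,3,4,8,9}; box has {3,4,6} → only 5 remains.
r7c8 = 2: row 7 has {3,5,9}; col 8 has {1,3,4,5,6,7}; box has {1,3,5,7,8,9} → only 2 remains.
r7c9 = 4: row 7 has {2,3,5,9}; col 9 has {3,6,7}; box has {1,2,3,5,7,8,9} → only 4 remains.
r8c7 = 6: row 8 has {1,2,3}; col 7 has {1,2,3,4,5,8,9}; box has {1,2,3,4,5,7,8,9} → only 6 remains.
r4c7 = 7: row 4 has {2,4,6,8,9}; col 7 has {1,2,3,4,5,6,8,9}; box has {3,4,5,6} → only 7 remains.
r4c9 = 1: row 4 has {2,4,6,7,8,9}; col 9 has {3,4,6,7}; box has {3,4,5,6,7} → only 1 remains.
r4c2 = 3: row 4 has {1,2,4,6,7,8,9}; col 2 has {4,5,6}; box has {6,7,8} → only 3 remains.
r4c3 = 5: row 4 has {1,2,3,4,6,7,8,9}; col 3 has {2,3,6,7,9}; box has {3,6,7,8} → only 5 remains.
r2c6 = 4: in row 2, 4 can only go here (every other open cell in that row sees a 4).
r8c6 = 8: row 8 has {1,2,3,6}; col 6 has {4,5,7,9}; box has {2} → only 8 remains.
r6c6 = 1: row 6 has {3,4,6,7}; col 6 has {4,5,7,8,9}; box has {2,4,6,7,9} → only 1 remains.
r7c4 = 1: row 7 has {2,3,4,5,9}; col 4 has {2,4,6,7}; box has {2,8} → only 1 remains.
r7c6 = 6: row 7 has {1,2,3,4,5,9}; col 6 has {1,4,5,7,8,9}; box has {1,2,8} → only 6 remains.
r8c3 = 4: row 8 has {1,2,3,6,8}; col 3 has {2,3,5,6,7,9}; box has {2,3,5,6} → only 4 remains.
r9c6 = 3: row 9 has {2,5,6,7,8}; col 6 has {1,4,5,6,7,8,9}; box has {1,2,6,8} → only 3 remains.
r3c6 = 2: row 3 has {1,4,9}; col 6 has {1,3,4,5,6,7,8,9}; box has {1,4,5,7} → only 2 remains.
r5c3 = 1: row 5 has {5,6,7}; col 3 has {2,3,4,5,6,7,9}; box has {3,5,6,7,8} → only 1 remains.
r7c3 = 8: row 7 has {1,2,3,4,5,6,9}; col 3 has {1,2,3,4,5,6,7,9}; box has {2,3,4,5,6} → only 8 remains.
r7c5 = 7: row 7 has {1,2,3,4,5,6,8,9}; col 5 has {1,2}; box has {1,2,3,6,8} → only 7 remains.
r9c4 = 9: row 9 has {2,3,5,6,7,8}; col 4 has {1,2,4,6,7}; box has {1,2,3,6,7,8} → only 9 remains.
r9c5 = 4: row 9 has {2,3,5,6,7,8,9}; col 5 has {1,2,7}; box has {1,2,3,6,7,8,9} → only 4 remains.
r1c4 = 8: row 1 has {1,2,3,4,5,6,7}; col 4 has {1,2,4,6,7,9}; box has {1,2,4,5,7} → only 8 remains.
r1c5 = 9: row 1 has {1,2,3,4,5,6,7,8}; col 5 has {1,2,4,7}; box has {1,2,4,5,7,8} → only 9 remains.
r3c1 = 7: row 3 has {1,2,4,9}; col 1 has {1,3,5,6,8}; box has {1,3,4,5,6,9} → only 7 remains.
r3c2 = 8: row 3 has {1,2,4,7,9}; col 2 has {3,4,5,6}; box has {1,3,4,5,6,7,9} → only 8 remains.
r3c4 = 3: row 3 has {1,2,4,7,8,9}; col 4 has {1,2,4,6,7,8,9}; box has {1,2,4,5,7,8,9} → only 3 remains.
r3c5 = 6: row 3 has {1,2,3,4,7,8,9}; col 5 has {1,2,4,7,9}; box has {1,2,3,4,5,7,8,9} → only 6 remains.
r3c9 = 5: row 3 has {1,2,3,4,6,7,8,9}; col 9 has {1,3,4,6,7}; box has {1,2,3,4,6,7} → only 5 remains.
r6c4 = 5: row 6 has {1,3,4,6,7}; col 4 has {1,2,3,4,6,7,8,9}; box has {1,2,4,6,7,9} → only 5 remains.
r6c5 = 8: row 6 has {1,3,4,5,6,7}; col 5 has {1,2,4,6,7,9}; box has {1,2,4,5,6,7,9} → only 8 remains.
r8c1 = 9: row 8 has {1,2,3,4,6,8}; col 1 has {1,3,5,6,7,8}; box has {2,3,4,5,6,8} → only 9 remains.
r8c2 = 7: row 8 has {1,2,3,4,6,8,9}; col 2 has {3,4,5,6,8}; box has {2,3,4,5,6,8,9} → only 7 remains.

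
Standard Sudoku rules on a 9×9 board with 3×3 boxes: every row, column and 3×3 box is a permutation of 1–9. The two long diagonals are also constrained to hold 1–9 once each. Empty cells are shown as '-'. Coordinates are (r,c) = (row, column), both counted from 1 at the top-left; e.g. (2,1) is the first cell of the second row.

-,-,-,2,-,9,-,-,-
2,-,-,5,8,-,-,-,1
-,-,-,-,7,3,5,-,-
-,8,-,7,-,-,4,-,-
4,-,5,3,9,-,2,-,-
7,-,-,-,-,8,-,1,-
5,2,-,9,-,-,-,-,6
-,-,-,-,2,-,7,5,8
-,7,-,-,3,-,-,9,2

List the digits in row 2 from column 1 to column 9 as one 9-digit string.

(5,9) = 7: row 5 has {2,3,4,5,9}; col 9 has {1,2,6,8}; box has {1,2,4} → only 7 remains.
(9,7) = 1: row 9 has {2,3,7,9}; col 7 has {2,4,5,7}; box has {2,5,6,7,8,9} → only 1 remains.
(7,7) = 3: row 7 has {2,5,6,9}; col 7 has {1,2,4,5,7}; box has {1,2,5,6,7,8,9}; main diagonal has {2,5,7,8,9} → only 3 remains.
(7,8) = 4: row 7 has {2,3,5,6,9}; col 8 has {1,5,9}; box has {1,2,3,5,6,7,8,9} → only 4 remains.
(7,5) = 1: row 7 has {2,3,4,5,6,9}; col 5 has {2,3,7,8,9}; box has {2,3,9} → only 1 remains.
(7,6) = 7: row 7 has {1,2,3,4,5,6,9}; col 6 has {3,8,9}; box has {1,2,3,9} → only 7 remains.
(7,3) = 8: row 7 has {1,2,3,4,5,6,7,9}; col 3 has {5}; box has {2,5,7}; anti-diagonal has {5,9} → only 8 remains.
(9,1) = 6: row 9 has {1,2,3,7,9}; col 1 has {2,4,5,7}; box has {2,5,7,8}; anti-diagonal has {5,8,9} → only 6 remains.
(9,3) = 4: row 9 has {1,2,3,6,7,9}; col 3 has {5,8}; box has {2,5,6,7,8} → only 4 remains.
(9,4) = 8: row 9 has {1,2,3,4,6,7,9}; col 4 has {2,3,5,7,9}; box has {1,2,3,7,9} → only 8 remains.
(9,6) = 5: row 9 has {1,2,3,4,6,7,8,9}; col 6 has {3,7,8,9}; box has {1,2,3,7,8,9} → only 5 remains.
(1,1) = 1: row 1 has {2,9}; col 1 has {2,4,5,6,7}; box has {2}; main diagonal has {2,3,5,7,8,9} → only 1 remains.
(3,3) = 6: row 3 has {3,5,7}; col 3 has {4,5,8}; box has {1,2}; main diagonal has {1,2,3,5,7,8,9} → only 6 remains.
(6,4) = 4: row 6 has {1,7,8}; col 4 has {2,3,5,7,8,9}; box has {3,7,8,9}; anti-diagonal has {5,6,8,9} → only 4 remains.
(8,4) = 6: row 8 has {2,5,7,8}; col 4 has {2,3,4,5,7,8,9}; box has {1,2,3,5,7,8,9} → only 6 remains.
(8,6) = 4: row 8 has {2,5,6,7,8}; col 6 has {3,5,7,8,9}; box has {1,2,3,5,6,7,8,9} → only 4 remains.
(1,9) = 3: row 1 has {1,2,9}; col 9 has {1,2,6,7,8}; box has {1,5}; anti-diagonal has {4,5,6,8,9} → only 3 remains.
(2,2) = 4: row 2 has {1,2,5,8}; col 2 has {2,7,8}; box has {1,2,6}; main diagonal has {1,2,3,5,6,7,8,9} → only 4 remains.
(2,6) = 6: row 2 has {1,2,4,5,8}; col 6 has {3,4,5,7,8,9}; box has {2,3,5,7,8,9} → only 6 remains.
(2,7) = 9: row 2 has {1,2,4,5,6,8}; col 7 has {1,2,3,4,5,7}; box has {1,3,5} → only 9 remains.
(2,8) = 7: row 2 has {1,2,4,5,6,8,9}; col 8 has {1,4,5,9}; box has {1,3,5,9}; anti-diagonal has {3,4,5,6,8,9} → only 7 remains.
(3,2) = 9: row 3 has {3,5,6,7}; col 2 has {2,4,7,8}; box has {1,2,4,6} → only 9 remains.
(3,4) = 1: row 3 has {3,5,6,7,9}; col 4 has {2,3,4,5,6,7,8,9}; box has {2,3,5,6,7,8,9} → only 1 remains.
(3,9) = 4: row 3 has {1,3,5,6,7,9}; col 9 has {1,2,3,6,7,8}; box has {1,3,5,7,9} → only 4 remains.
(5,6) = 1: row 5 has {2,3,4,5,7,9}; col 6 has {3,4,5,6,7,8,9}; box has {3,4,7,8,9} → only 1 remains.
(6,7) = 6: row 6 has {1,4,7,8}; col 7 has {1,2,3,4,5,7,9}; box has {1,2,4,7} → only 6 remains.
(8,2) = 1: row 8 has {2,4,5,6,7,8}; col 2 has {2,4,7,8,9}; box has {2,4,5,6,7,8}; anti-diagonal has {3,4,5,6,7,8,9} → only 1 remains.
(1,2) = 5: row 1 has {1,2,3,9}; col 2 has {1,2,4,7,8,9}; box has {1,2,4,6,9} → only 5 remains.
(1,3) = 7: row 1 has {1,2,3,5,9}; col 3 has {4,5,6,8}; box has {1,2,4,5,6,9} → only 7 remains.
(1,5) = 4: row 1 has {1,2,3,5,7,9}; col 5 has {1,2,3,7,8,9}; box has {1,2,3,5,6,7,8,9} → only 4 remains.
(1,7) = 8: row 1 has {1,2,3,4,5,7,9}; col 7 has {1,2,3,4,5,6,7,9}; box has {1,3,4,5,7,9} → only 8 remains.
(1,8) = 6: row 1 has {1,2,3,4,5,7,8,9}; col 8 has {1,4,5,7,9}; box has {1,3,4,5,7,8,9} → only 6 remains.
(2,3) = 3: row 2 has {1,2,4,5,6,7,8,9}; col 3 has {4,5,6,7,8}; box has {1,2,4,5,6,7,9} → only 3 remains.

243586971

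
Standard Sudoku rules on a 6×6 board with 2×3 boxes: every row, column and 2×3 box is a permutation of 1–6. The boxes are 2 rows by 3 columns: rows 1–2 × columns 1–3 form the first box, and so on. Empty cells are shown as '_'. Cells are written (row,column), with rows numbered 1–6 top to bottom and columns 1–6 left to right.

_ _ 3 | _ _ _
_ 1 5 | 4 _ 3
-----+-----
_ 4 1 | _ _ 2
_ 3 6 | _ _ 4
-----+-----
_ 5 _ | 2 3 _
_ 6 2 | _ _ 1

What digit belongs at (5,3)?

(1,2) = 2 (sole candidate).
(2,1) = 6 (sole candidate).
(2,5) = 2 (sole candidate).
(3,1) = 5 (sole candidate).
(3,5) = 6 (sole candidate).
(4,1) = 2 (sole candidate).
(5,3) = 4: row 5 has {2,3,5}; col 3 has {1,2,3,5,6}; box has {2,5,6} → only 4 remains.

4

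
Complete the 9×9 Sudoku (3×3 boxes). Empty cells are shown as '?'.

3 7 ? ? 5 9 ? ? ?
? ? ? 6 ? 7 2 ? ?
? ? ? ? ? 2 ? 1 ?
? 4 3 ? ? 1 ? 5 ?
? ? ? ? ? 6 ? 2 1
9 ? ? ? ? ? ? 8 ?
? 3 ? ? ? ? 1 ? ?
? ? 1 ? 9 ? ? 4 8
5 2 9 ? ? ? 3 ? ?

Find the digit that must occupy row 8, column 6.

row 1, column 8 = 6: row 1 has {3,5,7,9}; col 8 has {1,2,4,5,8}; box has {1,2} → only 6 remains.
row 1, column 9 = 4: row 1 has {3,5,6,7,9}; col 9 has {1,8}; box has {1,2,6} → only 4 remains.
row 8, column 2 = 6: row 8 has {1,4,8,9}; col 2 has {2,3,4,7}; box has {1,2,3,5,9} → only 6 remains.
row 9, column 8 = 7: row 9 has {2,3,5,9}; col 8 has {1,2,4,5,6,8}; box has {1,3,4,8} → only 7 remains.
row 9, column 9 = 6: row 9 has {2,3,5,7,9}; col 9 has {1,4,8}; box has {1,3,4,7,8} → only 6 remains.
row 1, column 7 = 8: row 1 has {3,4,5,6,7,9}; col 7 has {1,2,3}; box has {1,2,4,6} → only 8 remains.
row 7, column 8 = 9: row 7 has {1,3}; col 8 has {1,2,4,5,6,7,8}; box has {1,3,4,6,7,8} → only 9 remains.
row 8, column 1 = 7: row 8 has {1,4,6,8,9}; col 1 has {3,5,9}; box has {1,2,3,5,6,9} → only 7 remains.
row 8, column 7 = 5: row 8 has {1,4,6,7,8,9}; col 7 has {1,2,3,8}; box has {1,3,4,6,7,8,9} → only 5 remains.
row 1, column 3 = 2: row 1 has {3,4,5,6,7,8,9}; col 3 has {1,3,9}; box has {3,7} → only 2 remains.
row 1, column 4 = 1: row 1 has {2,3,4,5,6,7,8,9}; col 4 has {6}; box has {2,5,6,7,9} → only 1 remains.
row 2, column 8 = 3: row 2 has {2,6,7}; col 8 has {1,2,4,5,6,7,8,9}; box has {1,2,4,6,8} → only 3 remains.
row 5, column 1 = 8: row 5 has {1,2,6}; col 1 has {3,5,7,9}; box has {3,4,9} → only 8 remains.
row 5, column 2 = 5: row 5 has {1,2,6,8}; col 2 has {2,3,4,6,7}; box has {3,4,8,9} → only 5 remains.
row 5, column 3 = 7: row 5 has {1,2,5,6,8}; col 3 has {1,2,3,9}; box has {3,4,5,8,9} → only 7 remains.
row 6, column 2 = 1: row 6 has {8,9}; col 2 has {2,3,4,5,6,7}; box has {3,4,5,7,8,9} → only 1 remains.
row 6, column 3 = 6: row 6 has {1,8,9}; col 3 has {1,2,3,7,9}; box has {1,3,4,5,7,8,9} → only 6 remains.
row 7, column 1 = 4: row 7 has {1,3,9}; col 1 has {3,5,7,8,9}; box has {1,2,3,5,6,7,9} → only 4 remains.
row 7, column 3 = 8: row 7 has {1,3,4,9}; col 3 has {1,2,3,6,7,9}; box has {1,2,3,4,5,6,7,9} → only 8 remains.
row 7, column 6 = 5: row 7 has {1,3,4,8,9}; col 6 has {1,2,6,7,9}; box has {9} → only 5 remains.
row 7, column 9 = 2: row 7 has {1,3,4,5,8,9}; col 9 has {1,4,6,8}; box has {1,3,4,5,6,7,8,9} → only 2 remains.
row 8, column 6 = 3: row 8 has {1,4,5,6,7,8,9}; col 6 has {1,2,5,6,7,9}; box has {5,9} → only 3 remains.

3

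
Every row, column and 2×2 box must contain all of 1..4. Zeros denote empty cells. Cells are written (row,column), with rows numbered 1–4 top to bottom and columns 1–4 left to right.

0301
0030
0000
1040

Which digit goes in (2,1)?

(1,3) = 2: row 1 has {1,3}; col 3 has {3,4}; box has {1,3} → only 2 remains.
(2,4) = 4: row 2 has {3}; col 4 has {1}; box has {1,2,3} → only 4 remains.
(3,3) = 1: row 3 has {}; col 3 has {2,3,4}; box has {4} → only 1 remains.
(4,2) = 2: row 4 has {1,4}; col 2 has {3}; box has {1} → only 2 remains.
(4,4) = 3: row 4 has {1,2,4}; col 4 has {1,4}; box has {1,4} → only 3 remains.
(1,1) = 4: row 1 has {1,2,3}; col 1 has {1}; box has {3} → only 4 remains.
(2,1) = 2: row 2 has {3,4}; col 1 has {1,4}; box has {3,4} → only 2 remains.

2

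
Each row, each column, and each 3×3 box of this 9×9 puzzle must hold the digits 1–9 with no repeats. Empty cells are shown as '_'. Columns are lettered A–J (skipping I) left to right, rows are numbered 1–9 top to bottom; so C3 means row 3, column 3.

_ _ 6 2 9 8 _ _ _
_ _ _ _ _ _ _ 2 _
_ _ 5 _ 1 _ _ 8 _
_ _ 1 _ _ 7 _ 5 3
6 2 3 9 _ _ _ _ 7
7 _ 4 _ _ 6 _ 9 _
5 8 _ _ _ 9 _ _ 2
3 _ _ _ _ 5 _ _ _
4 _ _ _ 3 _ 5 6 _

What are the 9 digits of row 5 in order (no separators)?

623951847

A1 = 1: row 1 has {2,6,8,9}; col 1 has {3,4,5,6,7}; box has {5,6} → only 1 remains.
B4 = 9: row 4 has {1,3,5,7}; col 2 has {2,8}; box has {1,2,3,4,6,7} → only 9 remains.
B6 = 5: row 6 has {4,6,7,9}; col 2 has {2,8,9}; box has {1,2,3,4,6,7,9} → only 5 remains.
C7 = 7: row 7 has {2,5,8,9}; col 3 has {1,3,4,5,6}; box has {3,4,5,8} → only 7 remains.
B9 = 1: row 9 has {3,4,5,6}; col 2 has {2,5,8,9}; box has {3,4,5,7,8} → only 1 remains.
F9 = 2: row 9 has {1,3,4,5,6}; col 6 has {5,6,7,8,9}; box has {3,5,9} → only 2 remains.
A4 = 8: row 4 has {1,3,5,7,9}; col 1 has {1,3,4,5,6,7}; box has {1,2,3,4,5,6,7,9} → only 8 remains.
D4 = 4: row 4 has {1,3,5,7,8,9}; col 4 has {2,9}; box has {6,7,9} → only 4 remains.
E4 = 2: row 4 has {1,3,4,5,7,8,9}; col 5 has {1,3,9}; box has {4,6,7,9} → only 2 remains.
G4 = 6: row 4 has {1,2,3,4,5,7,8,9}; col 7 has {5}; box has {3,5,7,9} → only 6 remains.
F5 = 1: row 5 has {2,3,6,7,9}; col 6 has {2,5,6,7,8,9}; box has {2,4,6,7,9} → only 1 remains.
H5 = 4: row 5 has {1,2,3,6,7,9}; col 8 has {2,5,6,8,9}; box has {3,5,6,7,9} → only 4 remains.
E6 = 8: row 6 has {4,5,6,7,9}; col 5 has {1,2,3,9}; box has {1,2,4,6,7,9} → only 8 remains.
J6 = 1: row 6 has {4,5,6,7,8,9}; col 9 has {2,3,7}; box has {3,4,5,6,7,9} → only 1 remains.
B8 = 6: row 8 has {3,5}; col 2 has {1,2,5,8,9}; box has {1,3,4,5,7,8} → only 6 remains.
C9 = 9: row 9 has {1,2,3,4,5,6}; col 3 has {1,3,4,5,6,7}; box has {1,3,4,5,6,7,8} → only 9 remains.
J9 = 8: row 9 has {1,2,3,4,5,6,9}; col 9 has {1,2,3,7}; box has {2,5,6} → only 8 remains.
A2 = 9: row 2 has {2}; col 1 has {1,3,4,5,6,7,8}; box has {1,5,6} → only 9 remains.
C2 = 8: row 2 has {2,9}; col 3 has {1,3,4,5,6,7,9}; box has {1,5,6,9} → only 8 remains.
A3 = 2: row 3 has {1,5,8}; col 1 has {1,3,4,5,6,7,8,9}; box has {1,5,6,8,9} → only 2 remains.
E5 = 5: row 5 has {1,2,3,4,6,7,9}; col 5 has {1,2,3,8,9}; box has {1,2,4,6,7,8,9} → only 5 remains.
G5 = 8: row 5 has {1,2,3,4,5,6,7,9}; col 7 has {5,6}; box has {1,3,4,5,6,7,9} → only 8 remains.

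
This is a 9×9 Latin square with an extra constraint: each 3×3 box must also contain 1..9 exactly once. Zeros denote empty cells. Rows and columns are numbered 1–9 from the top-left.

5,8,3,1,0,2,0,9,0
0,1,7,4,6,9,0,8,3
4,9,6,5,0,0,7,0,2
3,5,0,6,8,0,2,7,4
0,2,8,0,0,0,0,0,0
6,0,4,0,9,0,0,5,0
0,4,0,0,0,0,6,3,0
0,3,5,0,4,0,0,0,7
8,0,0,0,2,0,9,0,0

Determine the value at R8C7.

R1C5 = 7: row 1 has {1,2,3,5,8,9}; col 5 has {2,4,6,8,9}; box has {1,2,4,5,6,9} → only 7 remains.
R1C7 = 4: row 1 has {1,2,3,5,7,8,9}; col 7 has {2,6,7,9}; box has {2,3,7,8,9} → only 4 remains.
R1C9 = 6: row 1 has {1,2,3,4,5,7,8,9}; col 9 has {2,3,4,7}; box has {2,3,4,7,8,9} → only 6 remains.
R2C1 = 2: row 2 has {1,3,4,6,7,8,9}; col 1 has {3,4,5,6,8}; box has {1,3,4,5,6,7,8,9} → only 2 remains.
R2C7 = 5: row 2 has {1,2,3,4,6,7,8,9}; col 7 has {2,4,6,7,9}; box has {2,3,4,6,7,8,9} → only 5 remains.
R3C5 = 3: row 3 has {2,4,5,6,7,9}; col 5 has {2,4,6,7,8,9}; box has {1,2,4,5,6,7,9} → only 3 remains.
R3C6 = 8: row 3 has {2,3,4,5,6,7,9}; col 6 has {2,9}; box has {1,2,3,4,5,6,7,9} → only 8 remains.
R3C8 = 1: row 3 has {2,3,4,5,6,7,8,9}; col 8 has {3,5,7,8,9}; box has {2,3,4,5,6,7,8,9} → only 1 remains.
R4C6 = 1: row 4 has {2,3,4,5,6,7,8}; col 6 has {2,8,9}; box has {6,8,9} → only 1 remains.
R5C5 = 5: row 5 has {2,8}; col 5 has {2,3,4,6,7,8,9}; box has {1,6,8,9} → only 5 remains.
R5C8 = 6: row 5 has {2,5,8}; col 8 has {1,3,5,7,8,9}; box has {2,4,5,7} → only 6 remains.
R6C2 = 7: row 6 has {4,5,6,9}; col 2 has {1,2,3,4,5,8,9}; box has {2,3,4,5,6,8} → only 7 remains.
R6C6 = 3: row 6 has {4,5,6,7,9}; col 6 has {1,2,8,9}; box has {1,5,6,8,9} → only 3 remains.
R7C5 = 1: row 7 has {3,4,6}; col 5 has {2,3,4,5,6,7,8,9}; box has {2,4} → only 1 remains.
R8C6 = 6: row 8 has {3,4,5,7}; col 6 has {1,2,3,8,9}; box has {1,2,4} → only 6 remains.
R8C8 = 2: row 8 has {3,4,5,6,7}; col 8 has {1,3,5,6,7,8,9}; box has {3,6,7,9} → only 2 remains.
R9C2 = 6: row 9 has {2,8,9}; col 2 has {1,2,3,4,5,7,8,9}; box has {3,4,5,8} → only 6 remains.
R9C3 = 1: row 9 has {2,6,8,9}; col 3 has {3,4,5,6,7,8}; box has {3,4,5,6,8} → only 1 remains.
R9C8 = 4: row 9 has {1,2,6,8,9}; col 8 has {1,2,3,5,6,7,8,9}; box has {2,3,6,7,9} → only 4 remains.
R9C9 = 5: row 9 has {1,2,4,6,8,9}; col 9 has {2,3,4,6,7}; box has {2,3,4,6,7,9} → only 5 remains.
R4C3 = 9: row 4 has {1,2,3,4,5,6,7,8}; col 3 has {1,3,4,5,6,7,8}; box has {2,3,4,5,6,7,8} → only 9 remains.
R5C1 = 1: row 5 has {2,5,6,8}; col 1 has {2,3,4,5,6,8}; box has {2,3,4,5,6,7,8,9} → only 1 remains.
R5C4 = 7: row 5 has {1,2,5,6,8}; col 4 has {1,4,5,6}; box has {1,3,5,6,8,9} → only 7 remains.
R5C6 = 4: row 5 has {1,2,5,6,7,8}; col 6 has {1,2,3,6,8,9}; box has {1,3,5,6,7,8,9} → only 4 remains.
R5C7 = 3: row 5 has {1,2,4,5,6,7,8}; col 7 has {2,4,5,6,7,9}; box has {2,4,5,6,7} → only 3 remains.
R5C9 = 9: row 5 has {1,2,3,4,5,6,7,8}; col 9 has {2,3,4,5,6,7}; box has {2,3,4,5,6,7} → only 9 remains.
R6C4 = 2: row 6 has {3,4,5,6,7,9}; col 4 has {1,4,5,6,7}; box has {1,3,4,5,6,7,8,9} → only 2 remains.
R7C3 = 2: row 7 has {1,3,4,6}; col 3 has {1,3,4,5,6,7,8,9}; box has {1,3,4,5,6,8} → only 2 remains.
R7C9 = 8: row 7 has {1,2,3,4,6}; col 9 has {2,3,4,5,6,7,9}; box has {2,3,4,5,6,7,9} → only 8 remains.
R8C1 = 9: row 8 has {2,3,4,5,6,7}; col 1 has {1,2,3,4,5,6,8}; box has {1,2,3,4,5,6,8} → only 9 remains.
R8C4 = 8: row 8 has {2,3,4,5,6,7,9}; col 4 has {1,2,4,5,6,7}; box has {1,2,4,6} → only 8 remains.
R8C7 = 1: row 8 has {2,3,4,5,6,7,8,9}; col 7 has {2,3,4,5,6,7,9}; box has {2,3,4,5,6,7,8,9} → only 1 remains.

1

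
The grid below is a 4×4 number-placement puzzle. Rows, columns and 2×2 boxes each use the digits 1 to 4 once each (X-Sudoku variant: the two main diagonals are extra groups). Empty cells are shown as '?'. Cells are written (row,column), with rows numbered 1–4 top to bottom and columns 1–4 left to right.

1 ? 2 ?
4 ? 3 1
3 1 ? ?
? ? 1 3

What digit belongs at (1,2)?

3

(1,2) = 3: row 1 has {1,2}; col 2 has {1}; box has {1,4} → only 3 remains.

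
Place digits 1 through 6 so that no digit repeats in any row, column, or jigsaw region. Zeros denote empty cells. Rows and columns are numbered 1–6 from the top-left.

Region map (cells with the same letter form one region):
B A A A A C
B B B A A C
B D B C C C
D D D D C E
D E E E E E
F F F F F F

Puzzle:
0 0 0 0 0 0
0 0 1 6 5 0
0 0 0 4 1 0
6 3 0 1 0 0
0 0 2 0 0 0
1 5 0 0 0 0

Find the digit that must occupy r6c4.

r3c2 = 2: row 3 has {1,4}; col 2 has {3,5}; region has {1,3,6} → only 2 remains.
r4c5 = 2: row 4 has {1,3,6}; col 5 has {1,5}; region has {1,4} → only 2 remains.
r2c2 = 4: row 2 has {1,5,6}; col 2 has {2,3,5}; region has {1} → only 4 remains.
r2c6 = 3: row 2 has {1,4,5,6}; col 6 has {}; region has {1,2,4} → only 3 remains.
r1c2 = 1: row 1 has {}; col 2 has {2,3,4,5}; region has {5,6} → only 1 remains.
r2c1 = 2: row 2 has {1,3,4,5,6}; col 1 has {1,6}; region has {1,4} → only 2 remains.
r5c2 = 6: row 5 has {2}; col 2 has {1,2,3,4,5}; region has {2} → only 6 remains.
r1c4 = 2: in row 1, 2 can only go here (every other open cell in that row sees a 2).
r1c6 = 6: in row 1, 6 can only go here (every other open cell in that row sees a 6).
r3c6 = 5: row 3 has {1,2,4}; col 6 has {3,6}; region has {1,2,3,4,6} → only 5 remains.
r4c6 = 4: row 4 has {1,2,3,6}; col 6 has {3,5,6}; region has {2,6} → only 4 remains.
r5c5 = 3: row 5 has {2,6}; col 5 has {1,2,5}; region has {2,4,6} → only 3 remains.
r5c6 = 1: row 5 has {2,3,6}; col 6 has {3,4,5,6}; region has {2,3,4,6} → only 1 remains.
r6c4 = 3: row 6 has {1,5}; col 4 has {1,2,4,6}; region has {1,5} → only 3 remains.

3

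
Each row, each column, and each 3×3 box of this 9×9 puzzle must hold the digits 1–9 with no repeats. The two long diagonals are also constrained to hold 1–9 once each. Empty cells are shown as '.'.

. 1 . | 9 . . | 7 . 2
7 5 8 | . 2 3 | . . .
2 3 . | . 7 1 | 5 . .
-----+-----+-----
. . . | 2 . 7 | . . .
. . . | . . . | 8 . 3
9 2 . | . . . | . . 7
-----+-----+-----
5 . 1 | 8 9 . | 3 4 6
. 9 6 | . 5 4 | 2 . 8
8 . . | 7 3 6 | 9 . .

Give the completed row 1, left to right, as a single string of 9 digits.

row 1, column 3 = 4: row 1 has {1,2,7,9}; col 3 has {1,6,8}; box has {1,2,3,5,7,8} → only 4 remains.
row 2, column 8 = 6 (sole candidate).
row 3, column 3 = 9 (sole candidate).
row 3, column 8 = 8 (sole candidate).
row 3, column 9 = 4 (sole candidate).
row 5, column 5 = 4 (sole candidate).
row 6, column 4 = 3 (sole candidate).
row 6, column 6 = 8 (sole candidate).
row 7, column 2 = 7 (sole candidate).
row 7, column 6 = 2 (sole candidate).
row 8, column 1 = 3 (sole candidate).
row 8, column 4 = 1 (sole candidate).
row 8, column 8 = 7 (sole candidate).
row 9, column 2 = 4 (sole candidate).
row 9, column 3 = 2 (sole candidate).
row 9, column 9 = 1 (sole candidate).
row 1, column 1 = 6: row 1 has {1,2,4,7,9}; col 1 has {2,3,5,7,8,9}; box has {1,2,3,4,5,7,8,9}; main diagonal has {1,2,3,4,5,7,8,9} → only 6 remains.
row 1, column 5 = 8: row 1 has {1,2,4,6,7,9}; col 5 has {2,3,4,5,7,9}; box has {1,2,3,7,9} → only 8 remains.
row 1, column 6 = 5: row 1 has {1,2,4,6,7,8,9}; col 6 has {1,2,3,4,6,7,8}; box has {1,2,3,7,8,9} → only 5 remains.
row 1, column 8 = 3: row 1 has {1,2,4,5,6,7,8,9}; col 8 has {4,6,7,8}; box has {2,4,5,6,7,8} → only 3 remains.

614985732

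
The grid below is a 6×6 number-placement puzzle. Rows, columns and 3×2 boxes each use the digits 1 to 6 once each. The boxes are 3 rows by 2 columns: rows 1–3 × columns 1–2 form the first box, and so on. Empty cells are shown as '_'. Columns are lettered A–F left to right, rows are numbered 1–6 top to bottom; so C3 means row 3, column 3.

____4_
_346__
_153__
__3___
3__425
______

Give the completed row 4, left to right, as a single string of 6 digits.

E3 = 6 (sole candidate).
F3 = 2 (sole candidate).
E4 = 1: row 4 has {3}; col 5 has {2,4,6}; box has {2,5} → only 1 remains.
B5 = 6 (sole candidate).
C5 = 1 (sole candidate).
E6 = 3 (sole candidate).
C1 = 2 (sole candidate).
D1 = 1 (sole candidate).
F1 = 3 (sole candidate).
E2 = 5 (sole candidate).
F2 = 1 (sole candidate).
A3 = 4 (sole candidate).
C6 = 6 (sole candidate).
F6 = 4 (sole candidate).
B1 = 5 (sole candidate).
A2 = 2 (sole candidate).
A4 = 5: row 4 has {1,3}; col 1 has {2,3,4}; box has {3,6} → only 5 remains.
D4 = 2: row 4 has {1,3,5}; col 4 has {1,3,4,6}; box has {1,3,4,6} → only 2 remains.
F4 = 6: row 4 has {1,2,3,5}; col 6 has {1,2,3,4,5}; box has {1,2,3,4,5} → only 6 remains.
A6 = 1 (sole candidate).
B6 = 2 (sole candidate).
D6 = 5 (sole candidate).
A1 = 6 (sole candidate).
B4 = 4: row 4 has {1,2,3,5,6}; col 2 has {1,2,3,5,6}; box has {1,2,3,5,6} → only 4 remains.

543216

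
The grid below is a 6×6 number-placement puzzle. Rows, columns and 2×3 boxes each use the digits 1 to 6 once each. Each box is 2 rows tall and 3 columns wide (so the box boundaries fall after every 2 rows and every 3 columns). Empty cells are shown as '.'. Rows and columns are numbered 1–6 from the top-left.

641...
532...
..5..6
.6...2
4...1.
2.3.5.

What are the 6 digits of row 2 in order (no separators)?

532461

r4c3 = 4: row 4 has {2,6}; col 3 has {1,2,3,5}; box has {5,6} → only 4 remains.
r4c5 = 3: row 4 has {2,4,6}; col 5 has {1,5}; box has {2,6} → only 3 remains.
r5c2 = 5: row 5 has {1,4}; col 2 has {3,4,6}; box has {2,3,4} → only 5 remains.
r5c3 = 6: row 5 has {1,4,5}; col 3 has {1,2,3,4,5}; box has {2,3,4,5} → only 6 remains.
r5c6 = 3: row 5 has {1,4,5,6}; col 6 has {2,6}; box has {1,5} → only 3 remains.
r6c2 = 1: row 6 has {2,3,5}; col 2 has {3,4,5,6}; box has {2,3,4,5,6} → only 1 remains.
r6c6 = 4: row 6 has {1,2,3,5}; col 6 has {2,3,6}; box has {1,3,5} → only 4 remains.
r1c5 = 2: row 1 has {1,4,6}; col 5 has {1,3,5}; box has {} → only 2 remains.
r1c6 = 5: row 1 has {1,2,4,6}; col 6 has {2,3,4,6}; box has {2} → only 5 remains.
r2c6 = 1: row 2 has {2,3,5}; col 6 has {2,3,4,5,6}; box has {2,5} → only 1 remains.
r3c2 = 2: row 3 has {5,6}; col 2 has {1,3,4,5,6}; box has {4,5,6} → only 2 remains.
r3c5 = 4: row 3 has {2,5,6}; col 5 has {1,2,3,5}; box has {2,3,6} → only 4 remains.
r4c1 = 1: row 4 has {2,3,4,6}; col 1 has {2,4,5,6}; box has {2,4,5,6} → only 1 remains.
r4c4 = 5: row 4 has {1,2,3,4,6}; col 4 has {}; box has {2,3,4,6} → only 5 remains.
r5c4 = 2: row 5 has {1,3,4,5,6}; col 4 has {5}; box has {1,3,4,5} → only 2 remains.
r6c4 = 6: row 6 has {1,2,3,4,5}; col 4 has {2,5}; box has {1,2,3,4,5} → only 6 remains.
r1c4 = 3: row 1 has {1,2,4,5,6}; col 4 has {2,5,6}; box has {1,2,5} → only 3 remains.
r2c4 = 4: row 2 has {1,2,3,5}; col 4 has {2,3,5,6}; box has {1,2,3,5} → only 4 remains.
r2c5 = 6: row 2 has {1,2,3,4,5}; col 5 has {1,2,3,4,5}; box has {1,2,3,4,5} → only 6 remains.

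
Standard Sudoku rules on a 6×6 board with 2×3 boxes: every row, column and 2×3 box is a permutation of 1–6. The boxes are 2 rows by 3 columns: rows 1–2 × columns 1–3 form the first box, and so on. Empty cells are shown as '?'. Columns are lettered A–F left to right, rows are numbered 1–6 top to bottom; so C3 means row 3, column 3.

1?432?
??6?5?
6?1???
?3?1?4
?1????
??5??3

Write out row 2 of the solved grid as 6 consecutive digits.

B1 = 5: row 1 has {1,2,3,4}; col 2 has {1,3}; box has {1,4,6} → only 5 remains.
F1 = 6: row 1 has {1,2,3,4,5}; col 6 has {3,4}; box has {2,3,5} → only 6 remains.
B2 = 2: row 2 has {5,6}; col 2 has {1,3,5}; box has {1,4,5,6} → only 2 remains.
D2 = 4: row 2 has {2,5,6}; col 4 has {1,3}; box has {2,3,5,6} → only 4 remains.
F2 = 1: row 2 has {2,4,5,6}; col 6 has {3,4,6}; box has {2,3,4,5,6} → only 1 remains.
B3 = 4: row 3 has {1,6}; col 2 has {1,2,3,5}; box has {1,3,6} → only 4 remains.
E3 = 3: row 3 has {1,4,6}; col 5 has {2,5}; box has {1,4} → only 3 remains.
C4 = 2: row 4 has {1,3,4}; col 3 has {1,4,5,6}; box has {1,3,4,6} → only 2 remains.
E4 = 6: row 4 has {1,2,3,4}; col 5 has {2,3,5}; box has {1,3,4} → only 6 remains.
C5 = 3: row 5 has {1}; col 3 has {1,2,4,5,6}; box has {1,5} → only 3 remains.
E5 = 4: row 5 has {1,3}; col 5 has {2,3,5,6}; box has {3} → only 4 remains.
B6 = 6: row 6 has {3,5}; col 2 has {1,2,3,4,5}; box has {1,3,5} → only 6 remains.
D6 = 2: row 6 has {3,5,6}; col 4 has {1,3,4}; box has {3,4} → only 2 remains.
E6 = 1: row 6 has {2,3,5,6}; col 5 has {2,3,4,5,6}; box has {2,3,4} → only 1 remains.
A2 = 3: row 2 has {1,2,4,5,6}; col 1 has {1,6}; box has {1,2,4,5,6} → only 3 remains.

326451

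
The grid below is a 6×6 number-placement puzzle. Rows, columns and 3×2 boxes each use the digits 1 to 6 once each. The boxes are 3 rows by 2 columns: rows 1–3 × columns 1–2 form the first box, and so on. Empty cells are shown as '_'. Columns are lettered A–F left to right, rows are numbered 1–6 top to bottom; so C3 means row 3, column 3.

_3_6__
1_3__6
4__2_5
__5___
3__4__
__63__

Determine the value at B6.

1

D2 = 5 (sole candidate).
B3 = 6 (sole candidate).
C3 = 1 (sole candidate).
E3 = 3 (sole candidate).
D4 = 1 (sole candidate).
C5 = 2 (sole candidate).
F5 = 1 (sole candidate).
C1 = 4 (sole candidate).
F1 = 2 (sole candidate).
B2 = 2 (sole candidate).
E2 = 4 (sole candidate).
B4 = 4 (sole candidate).
F4 = 3 (sole candidate).
B5 = 5 (sole candidate).
E5 = 6 (sole candidate).
A6 = 2 (sole candidate).
B6 = 1: row 6 has {2,3,6}; col 2 has {2,3,4,5,6}; box has {2,3,4,5} → only 1 remains.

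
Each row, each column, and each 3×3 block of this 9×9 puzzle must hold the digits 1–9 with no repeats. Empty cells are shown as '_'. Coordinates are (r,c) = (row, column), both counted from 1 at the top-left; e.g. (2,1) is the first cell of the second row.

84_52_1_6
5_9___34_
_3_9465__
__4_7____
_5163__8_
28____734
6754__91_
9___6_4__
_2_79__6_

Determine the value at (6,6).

9

(1,3) = 7 (sole candidate).
(1,6) = 3 (sole candidate).
(1,8) = 9 (sole candidate).
(3,1) = 1 (sole candidate).
(3,3) = 2 (sole candidate).
(3,8) = 7 (sole candidate).
(3,9) = 8 (sole candidate).
(4,1) = 3 (sole candidate).
(5,1) = 7 (sole candidate).
(5,7) = 2 (sole candidate).
(5,9) = 9 (sole candidate).
(6,3) = 6 (sole candidate).
(6,4) = 1 (sole candidate).
(6,5) = 5 (sole candidate).
(6,6) = 9: row 6 has {1,2,3,4,5,6,7,8}; col 6 has {3,6}; box has {1,3,5,6,7} → only 9 remains.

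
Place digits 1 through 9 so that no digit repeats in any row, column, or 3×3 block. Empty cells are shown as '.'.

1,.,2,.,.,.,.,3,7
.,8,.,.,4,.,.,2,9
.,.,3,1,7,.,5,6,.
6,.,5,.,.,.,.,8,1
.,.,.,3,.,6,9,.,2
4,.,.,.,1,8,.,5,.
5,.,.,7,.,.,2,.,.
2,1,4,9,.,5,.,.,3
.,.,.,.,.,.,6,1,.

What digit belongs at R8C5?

6

R1C6 = 9: row 1 has {1,2,3,7}; col 6 has {5,6,8}; box has {1,4,7} → only 9 remains.
R2C1 = 7: row 2 has {2,4,8,9}; col 1 has {1,2,4,5,6}; box has {1,2,3,8} → only 7 remains.
R2C3 = 6: row 2 has {2,4,7,8,9}; col 3 has {2,3,4,5}; box has {1,2,3,7,8} → only 6 remains.
R2C4 = 5: row 2 has {2,4,6,7,8,9}; col 4 has {1,3,7,9}; box has {1,4,7,9} → only 5 remains.
R2C6 = 3: row 2 has {2,4,5,6,7,8,9}; col 6 has {5,6,8,9}; box has {1,4,5,7,9} → only 3 remains.
R2C7 = 1: row 2 has {2,3,4,5,6,7,8,9}; col 7 has {2,5,6,9}; box has {2,3,5,6,7,9} → only 1 remains.
R3C1 = 9: row 3 has {1,3,5,6,7}; col 1 has {1,2,4,5,6,7}; box has {1,2,3,6,7,8} → only 9 remains.
R3C2 = 4: row 3 has {1,3,5,6,7,9}; col 2 has {1,8}; box has {1,2,3,6,7,8,9} → only 4 remains.
R3C6 = 2: row 3 has {1,3,4,5,6,7,9}; col 6 has {3,5,6,8,9}; box has {1,3,4,5,7,9} → only 2 remains.
R3C9 = 8: row 3 has {1,2,3,4,5,6,7,9}; col 9 has {1,2,3,7,9}; box has {1,2,3,5,6,7,9} → only 8 remains.
R5C1 = 8: row 5 has {2,3,6,9}; col 1 has {1,2,4,5,6,7,9}; box has {4,5,6} → only 8 remains.
R5C2 = 7: row 5 has {2,3,6,8,9}; col 2 has {1,4,8}; box has {4,5,6,8} → only 7 remains.
R5C3 = 1: row 5 has {2,3,6,7,8,9}; col 3 has {2,3,4,5,6}; box has {4,5,6,7,8} → only 1 remains.
R5C5 = 5: row 5 has {1,2,3,6,7,8,9}; col 5 has {1,4,7}; box has {1,3,6,8} → only 5 remains.
R5C8 = 4: row 5 has {1,2,3,5,6,7,8,9}; col 8 has {1,2,3,5,6,8}; box has {1,2,5,8,9} → only 4 remains.
R6C3 = 9: row 6 has {1,4,5,8}; col 3 has {1,2,3,4,5,6}; box has {1,4,5,6,7,8} → only 9 remains.
R6C4 = 2: row 6 has {1,4,5,8,9}; col 4 has {1,3,5,7,9}; box has {1,3,5,6,8} → only 2 remains.
R6C9 = 6: row 6 has {1,2,4,5,8,9}; col 9 has {1,2,3,7,8,9}; box has {1,2,4,5,8,9} → only 6 remains.
R7C3 = 8: row 7 has {2,5,7}; col 3 has {1,2,3,4,5,6,9}; box has {1,2,4,5} → only 8 remains.
R7C8 = 9: row 7 has {2,5,7,8}; col 8 has {1,2,3,4,5,6,8}; box has {1,2,3,6} → only 9 remains.
R7C9 = 4: row 7 has {2,5,7,8,9}; col 9 has {1,2,3,6,7,8,9}; box has {1,2,3,6,9} → only 4 remains.
R8C8 = 7: row 8 has {1,2,3,4,5,9}; col 8 has {1,2,3,4,5,6,8,9}; box has {1,2,3,4,6,9} → only 7 remains.
R9C1 = 3: row 9 has {1,6}; col 1 has {1,2,4,5,6,7,8,9}; box has {1,2,4,5,8} → only 3 remains.
R9C2 = 9: row 9 has {1,3,6}; col 2 has {1,4,7,8}; box has {1,2,3,4,5,8} → only 9 remains.
R9C3 = 7: row 9 has {1,3,6,9}; col 3 has {1,2,3,4,5,6,8,9}; box has {1,2,3,4,5,8,9} → only 7 remains.
R9C6 = 4: row 9 has {1,3,6,7,9}; col 6 has {2,3,5,6,8,9}; box has {5,7,9} → only 4 remains.
R9C9 = 5: row 9 has {1,3,4,6,7,9}; col 9 has {1,2,3,4,6,7,8,9}; box has {1,2,3,4,6,7,9} → only 5 remains.
R1C2 = 5: row 1 has {1,2,3,7,9}; col 2 has {1,4,7,8,9}; box has {1,2,3,4,6,7,8,9} → only 5 remains.
R1C7 = 4: row 1 has {1,2,3,5,7,9}; col 7 has {1,2,5,6,9}; box has {1,2,3,5,6,7,8,9} → only 4 remains.
R4C4 = 4: row 4 has {1,5,6,8}; col 4 has {1,2,3,5,7,9}; box has {1,2,3,5,6,8} → only 4 remains.
R4C5 = 9: row 4 has {1,4,5,6,8}; col 5 has {1,4,5,7}; box has {1,2,3,4,5,6,8} → only 9 remains.
R4C6 = 7: row 4 has {1,4,5,6,8,9}; col 6 has {2,3,4,5,6,8,9}; box has {1,2,3,4,5,6,8,9} → only 7 remains.
R4C7 = 3: row 4 has {1,4,5,6,7,8,9}; col 7 has {1,2,4,5,6,9}; box has {1,2,4,5,6,8,9} → only 3 remains.
R6C2 = 3: row 6 has {1,2,4,5,6,8,9}; col 2 has {1,4,5,7,8,9}; box has {1,4,5,6,7,8,9} → only 3 remains.
R6C7 = 7: row 6 has {1,2,3,4,5,6,8,9}; col 7 has {1,2,3,4,5,6,9}; box has {1,2,3,4,5,6,8,9} → only 7 remains.
R7C2 = 6: row 7 has {2,4,5,7,8,9}; col 2 has {1,3,4,5,7,8,9}; box has {1,2,3,4,5,7,8,9} → only 6 remains.
R7C5 = 3: row 7 has {2,4,5,6,7,8,9}; col 5 has {1,4,5,7,9}; box has {4,5,7,9} → only 3 remains.
R7C6 = 1: row 7 has {2,3,4,5,6,7,8,9}; col 6 has {2,3,4,5,6,7,8,9}; box has {3,4,5,7,9} → only 1 remains.
R8C7 = 8: row 8 has {1,2,3,4,5,7,9}; col 7 has {1,2,3,4,5,6,7,9}; box has {1,2,3,4,5,6,7,9} → only 8 remains.
R9C4 = 8: row 9 has {1,3,4,5,6,7,9}; col 4 has {1,2,3,4,5,7,9}; box has {1,3,4,5,7,9} → only 8 remains.
R9C5 = 2: row 9 has {1,3,4,5,6,7,8,9}; col 5 has {1,3,4,5,7,9}; box has {1,3,4,5,7,8,9} → only 2 remains.
R1C4 = 6: row 1 has {1,2,3,4,5,7,9}; col 4 has {1,2,3,4,5,7,8,9}; box has {1,2,3,4,5,7,9} → only 6 remains.
R1C5 = 8: row 1 has {1,2,3,4,5,6,7,9}; col 5 has {1,2,3,4,5,7,9}; box has {1,2,3,4,5,6,7,9} → only 8 remains.
R4C2 = 2: row 4 has {1,3,4,5,6,7,8,9}; col 2 has {1,3,4,5,6,7,8,9}; box has {1,3,4,5,6,7,8,9} → only 2 remains.
R8C5 = 6: row 8 has {1,2,3,4,5,7,8,9}; col 5 has {1,2,3,4,5,7,8,9}; box has {1,2,3,4,5,7,8,9} → only 6 remains.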